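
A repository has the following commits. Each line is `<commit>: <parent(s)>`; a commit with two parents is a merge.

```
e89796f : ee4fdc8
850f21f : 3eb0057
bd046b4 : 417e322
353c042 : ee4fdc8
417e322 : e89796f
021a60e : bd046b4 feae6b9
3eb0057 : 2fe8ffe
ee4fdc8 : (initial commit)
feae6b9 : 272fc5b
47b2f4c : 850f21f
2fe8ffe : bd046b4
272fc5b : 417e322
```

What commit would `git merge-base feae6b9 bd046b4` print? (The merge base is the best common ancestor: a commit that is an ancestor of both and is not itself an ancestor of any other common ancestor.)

417e322

Ancestors of feae6b9: {272fc5b, 417e322, e89796f, ee4fdc8, feae6b9}.
Ancestors of bd046b4: {417e322, bd046b4, e89796f, ee4fdc8}.
Common ancestors: {417e322, e89796f, ee4fdc8}.
Among these, 417e322 is not an ancestor of any other common ancestor — it is the merge base.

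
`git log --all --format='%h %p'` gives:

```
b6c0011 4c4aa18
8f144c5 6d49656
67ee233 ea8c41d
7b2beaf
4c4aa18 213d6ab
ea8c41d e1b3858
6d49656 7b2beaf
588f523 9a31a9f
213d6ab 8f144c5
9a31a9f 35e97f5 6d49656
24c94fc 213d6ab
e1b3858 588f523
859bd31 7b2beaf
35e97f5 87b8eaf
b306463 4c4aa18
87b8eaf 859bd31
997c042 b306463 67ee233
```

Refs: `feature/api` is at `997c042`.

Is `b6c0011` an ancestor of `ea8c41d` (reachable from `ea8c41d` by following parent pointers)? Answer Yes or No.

No

Ancestors of ea8c41d: {35e97f5, 588f523, 6d49656, 7b2beaf, 859bd31, 87b8eaf, 9a31a9f, e1b3858, ea8c41d}.
b6c0011 is not in that set, so it is not an ancestor of ea8c41d.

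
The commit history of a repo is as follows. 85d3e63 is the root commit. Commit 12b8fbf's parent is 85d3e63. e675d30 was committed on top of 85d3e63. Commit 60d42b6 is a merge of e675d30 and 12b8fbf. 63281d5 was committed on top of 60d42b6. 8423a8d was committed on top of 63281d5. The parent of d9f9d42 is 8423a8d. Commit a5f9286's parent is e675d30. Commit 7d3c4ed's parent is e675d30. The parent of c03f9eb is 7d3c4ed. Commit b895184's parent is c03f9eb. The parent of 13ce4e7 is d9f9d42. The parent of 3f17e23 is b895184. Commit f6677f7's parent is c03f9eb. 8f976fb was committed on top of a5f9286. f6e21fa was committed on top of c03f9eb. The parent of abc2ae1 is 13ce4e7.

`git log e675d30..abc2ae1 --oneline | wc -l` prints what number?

Reachable from abc2ae1: {12b8fbf, 13ce4e7, 60d42b6, 63281d5, 8423a8d, 85d3e63, abc2ae1, d9f9d42, e675d30}.
Reachable from e675d30: {85d3e63, e675d30}.
In abc2ae1's history but not e675d30's: {12b8fbf, 13ce4e7, 60d42b6, 63281d5, 8423a8d, abc2ae1, d9f9d42} — 7 commits.

7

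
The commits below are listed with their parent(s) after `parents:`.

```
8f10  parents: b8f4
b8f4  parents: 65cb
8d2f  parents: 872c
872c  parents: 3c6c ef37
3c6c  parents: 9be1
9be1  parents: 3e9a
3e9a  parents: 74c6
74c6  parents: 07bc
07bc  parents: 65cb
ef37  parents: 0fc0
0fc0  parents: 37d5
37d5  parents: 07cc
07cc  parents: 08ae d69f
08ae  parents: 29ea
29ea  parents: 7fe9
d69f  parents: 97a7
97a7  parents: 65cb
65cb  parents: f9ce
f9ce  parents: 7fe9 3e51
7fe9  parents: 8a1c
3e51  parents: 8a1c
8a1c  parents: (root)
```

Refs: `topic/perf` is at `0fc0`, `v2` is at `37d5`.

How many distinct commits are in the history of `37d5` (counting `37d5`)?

11

Walking parent pointers from 37d5: reachable set = {07cc, 08ae, 29ea, 37d5, 3e51, 65cb, 7fe9, 8a1c, 97a7, d69f, f9ce}.
That is 11 commits.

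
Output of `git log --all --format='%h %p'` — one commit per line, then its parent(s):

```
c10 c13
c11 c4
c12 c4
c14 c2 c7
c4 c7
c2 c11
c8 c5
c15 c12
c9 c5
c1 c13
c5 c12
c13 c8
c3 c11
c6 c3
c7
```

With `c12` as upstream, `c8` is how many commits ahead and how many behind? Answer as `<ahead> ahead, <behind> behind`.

Reachable from c8: {c12, c4, c5, c7, c8}.
Reachable from c12: {c12, c4, c7}.
Only in c8's history (ahead): {c5, c8} — 2.
Only in c12's history (behind): {} — 0.

2 ahead, 0 behind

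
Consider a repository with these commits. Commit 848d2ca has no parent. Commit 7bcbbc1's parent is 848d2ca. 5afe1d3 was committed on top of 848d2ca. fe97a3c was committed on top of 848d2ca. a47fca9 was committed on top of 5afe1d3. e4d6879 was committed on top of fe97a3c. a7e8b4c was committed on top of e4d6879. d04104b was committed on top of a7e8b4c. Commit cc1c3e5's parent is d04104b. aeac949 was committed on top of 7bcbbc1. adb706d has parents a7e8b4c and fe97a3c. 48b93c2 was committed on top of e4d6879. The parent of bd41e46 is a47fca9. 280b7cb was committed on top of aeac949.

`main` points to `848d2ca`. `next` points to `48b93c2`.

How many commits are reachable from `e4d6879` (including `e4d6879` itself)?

3

Walking parent pointers from e4d6879: reachable set = {848d2ca, e4d6879, fe97a3c}.
That is 3 commits.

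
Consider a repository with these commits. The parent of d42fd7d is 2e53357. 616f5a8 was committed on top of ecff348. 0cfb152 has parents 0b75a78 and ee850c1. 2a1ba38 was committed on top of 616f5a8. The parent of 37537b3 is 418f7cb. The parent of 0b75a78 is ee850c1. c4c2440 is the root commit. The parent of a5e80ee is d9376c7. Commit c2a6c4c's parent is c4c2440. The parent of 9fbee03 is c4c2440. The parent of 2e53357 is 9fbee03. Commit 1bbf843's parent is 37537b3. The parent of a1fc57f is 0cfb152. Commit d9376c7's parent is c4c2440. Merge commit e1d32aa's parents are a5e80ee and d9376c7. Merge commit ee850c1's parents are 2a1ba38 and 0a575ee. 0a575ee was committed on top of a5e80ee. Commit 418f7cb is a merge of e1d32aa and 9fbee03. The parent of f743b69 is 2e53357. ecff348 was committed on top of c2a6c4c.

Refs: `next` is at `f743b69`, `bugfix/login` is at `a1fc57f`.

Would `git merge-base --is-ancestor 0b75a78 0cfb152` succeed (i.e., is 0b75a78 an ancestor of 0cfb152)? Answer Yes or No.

Yes

Ancestors of 0cfb152 (commits reachable by following parents): {0a575ee, 0b75a78, 0cfb152, 2a1ba38, 616f5a8, a5e80ee, c2a6c4c, c4c2440, d9376c7, ecff348, ee850c1}.
0b75a78 is in that set, so it is an ancestor of 0cfb152.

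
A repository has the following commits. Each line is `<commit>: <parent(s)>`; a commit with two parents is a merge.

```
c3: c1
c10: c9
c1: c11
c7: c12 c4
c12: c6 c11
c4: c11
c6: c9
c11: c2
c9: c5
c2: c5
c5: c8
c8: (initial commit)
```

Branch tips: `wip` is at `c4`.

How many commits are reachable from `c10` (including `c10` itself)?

Walking parent pointers from c10: reachable set = {c10, c5, c8, c9}.
That is 4 commits.

4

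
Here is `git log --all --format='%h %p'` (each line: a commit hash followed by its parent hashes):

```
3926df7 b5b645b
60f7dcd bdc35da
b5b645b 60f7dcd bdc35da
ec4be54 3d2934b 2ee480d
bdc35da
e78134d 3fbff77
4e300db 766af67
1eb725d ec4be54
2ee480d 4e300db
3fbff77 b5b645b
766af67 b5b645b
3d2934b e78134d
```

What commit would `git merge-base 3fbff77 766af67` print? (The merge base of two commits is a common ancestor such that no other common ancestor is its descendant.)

Ancestors of 3fbff77: {3fbff77, 60f7dcd, b5b645b, bdc35da}.
Ancestors of 766af67: {60f7dcd, 766af67, b5b645b, bdc35da}.
Common ancestors: {60f7dcd, b5b645b, bdc35da}.
Among these, b5b645b is not an ancestor of any other common ancestor — it is the merge base.

b5b645b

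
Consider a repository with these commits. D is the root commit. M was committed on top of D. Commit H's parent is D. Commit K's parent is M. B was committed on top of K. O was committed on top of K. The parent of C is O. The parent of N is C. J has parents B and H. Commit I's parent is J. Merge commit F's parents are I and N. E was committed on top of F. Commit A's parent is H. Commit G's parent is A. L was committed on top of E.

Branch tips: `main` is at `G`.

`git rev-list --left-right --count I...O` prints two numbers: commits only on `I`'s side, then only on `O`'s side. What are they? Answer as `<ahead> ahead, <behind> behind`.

Reachable from I: {B, D, H, I, J, K, M}.
Reachable from O: {D, K, M, O}.
Only in I's history (ahead): {B, H, I, J} — 4.
Only in O's history (behind): {O} — 1.

4 ahead, 1 behind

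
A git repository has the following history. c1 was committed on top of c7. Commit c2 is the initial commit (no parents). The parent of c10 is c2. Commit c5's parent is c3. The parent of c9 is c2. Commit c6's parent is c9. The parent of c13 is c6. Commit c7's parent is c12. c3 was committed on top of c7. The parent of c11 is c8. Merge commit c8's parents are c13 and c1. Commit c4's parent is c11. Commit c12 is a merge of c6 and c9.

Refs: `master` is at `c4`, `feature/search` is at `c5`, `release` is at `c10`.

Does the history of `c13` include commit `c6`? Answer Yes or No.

Ancestors of c13 (commits reachable by following parents): {c13, c2, c6, c9}.
c6 is in that set, so it is an ancestor of c13.

Yes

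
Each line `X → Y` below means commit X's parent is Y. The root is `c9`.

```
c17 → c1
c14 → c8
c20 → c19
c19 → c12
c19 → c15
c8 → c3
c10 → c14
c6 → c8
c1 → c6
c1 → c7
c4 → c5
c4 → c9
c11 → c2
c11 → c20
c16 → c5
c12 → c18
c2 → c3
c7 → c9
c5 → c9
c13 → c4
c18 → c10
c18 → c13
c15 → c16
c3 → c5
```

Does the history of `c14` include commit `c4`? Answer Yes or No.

Ancestors of c14: {c14, c3, c5, c8, c9}.
c4 is not in that set, so it is not an ancestor of c14.

No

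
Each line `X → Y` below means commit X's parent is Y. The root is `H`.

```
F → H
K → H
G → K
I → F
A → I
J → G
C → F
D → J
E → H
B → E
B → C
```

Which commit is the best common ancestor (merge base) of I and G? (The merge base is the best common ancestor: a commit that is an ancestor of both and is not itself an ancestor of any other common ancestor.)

Ancestors of I: {F, H, I}.
Ancestors of G: {G, H, K}.
Common ancestors: {H}.
The only common ancestor is H, so it is the merge base.

H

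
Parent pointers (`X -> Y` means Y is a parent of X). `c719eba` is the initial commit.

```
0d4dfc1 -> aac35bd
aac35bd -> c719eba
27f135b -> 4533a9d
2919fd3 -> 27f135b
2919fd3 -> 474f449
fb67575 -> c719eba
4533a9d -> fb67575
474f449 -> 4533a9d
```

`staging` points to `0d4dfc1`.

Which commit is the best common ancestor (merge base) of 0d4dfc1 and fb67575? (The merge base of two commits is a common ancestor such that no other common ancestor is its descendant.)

c719eba

Ancestors of 0d4dfc1: {0d4dfc1, aac35bd, c719eba}.
Ancestors of fb67575: {c719eba, fb67575}.
Common ancestors: {c719eba}.
The only common ancestor is c719eba, so it is the merge base.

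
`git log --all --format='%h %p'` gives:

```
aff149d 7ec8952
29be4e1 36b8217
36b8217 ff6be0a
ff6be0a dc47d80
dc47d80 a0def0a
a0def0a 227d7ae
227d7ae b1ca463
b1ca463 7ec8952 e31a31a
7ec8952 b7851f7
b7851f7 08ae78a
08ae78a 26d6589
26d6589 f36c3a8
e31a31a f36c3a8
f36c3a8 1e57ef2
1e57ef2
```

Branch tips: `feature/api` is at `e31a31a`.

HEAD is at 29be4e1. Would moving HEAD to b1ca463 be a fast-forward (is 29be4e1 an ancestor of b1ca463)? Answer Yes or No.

No

A fast-forward from 29be4e1 to b1ca463 is possible iff 29be4e1 is an ancestor of b1ca463.
Ancestors of b1ca463: {08ae78a, 1e57ef2, 26d6589, 7ec8952, b1ca463, b7851f7, e31a31a, f36c3a8}.
29be4e1 is not among them, so fast-forward is not possible.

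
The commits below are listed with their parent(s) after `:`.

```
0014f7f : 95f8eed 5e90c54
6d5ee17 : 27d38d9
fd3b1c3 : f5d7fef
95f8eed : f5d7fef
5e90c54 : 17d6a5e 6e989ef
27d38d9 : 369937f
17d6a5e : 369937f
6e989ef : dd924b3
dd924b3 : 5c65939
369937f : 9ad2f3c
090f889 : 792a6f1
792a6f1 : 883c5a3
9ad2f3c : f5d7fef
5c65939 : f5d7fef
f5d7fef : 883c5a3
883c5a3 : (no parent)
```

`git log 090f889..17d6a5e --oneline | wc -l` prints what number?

4

Reachable from 17d6a5e: {17d6a5e, 369937f, 883c5a3, 9ad2f3c, f5d7fef}.
Reachable from 090f889: {090f889, 792a6f1, 883c5a3}.
In 17d6a5e's history but not 090f889's: {17d6a5e, 369937f, 9ad2f3c, f5d7fef} — 4 commits.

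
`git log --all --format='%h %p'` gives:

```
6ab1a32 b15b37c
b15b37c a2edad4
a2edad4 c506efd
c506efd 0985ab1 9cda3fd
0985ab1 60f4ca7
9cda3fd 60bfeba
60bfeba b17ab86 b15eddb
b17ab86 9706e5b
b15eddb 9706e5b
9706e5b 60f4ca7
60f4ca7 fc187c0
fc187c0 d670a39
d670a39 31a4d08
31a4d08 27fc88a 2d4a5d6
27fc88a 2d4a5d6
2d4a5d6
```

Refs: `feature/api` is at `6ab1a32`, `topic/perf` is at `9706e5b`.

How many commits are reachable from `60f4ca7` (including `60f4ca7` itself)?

6

Walking parent pointers from 60f4ca7: reachable set = {27fc88a, 2d4a5d6, 31a4d08, 60f4ca7, d670a39, fc187c0}.
That is 6 commits.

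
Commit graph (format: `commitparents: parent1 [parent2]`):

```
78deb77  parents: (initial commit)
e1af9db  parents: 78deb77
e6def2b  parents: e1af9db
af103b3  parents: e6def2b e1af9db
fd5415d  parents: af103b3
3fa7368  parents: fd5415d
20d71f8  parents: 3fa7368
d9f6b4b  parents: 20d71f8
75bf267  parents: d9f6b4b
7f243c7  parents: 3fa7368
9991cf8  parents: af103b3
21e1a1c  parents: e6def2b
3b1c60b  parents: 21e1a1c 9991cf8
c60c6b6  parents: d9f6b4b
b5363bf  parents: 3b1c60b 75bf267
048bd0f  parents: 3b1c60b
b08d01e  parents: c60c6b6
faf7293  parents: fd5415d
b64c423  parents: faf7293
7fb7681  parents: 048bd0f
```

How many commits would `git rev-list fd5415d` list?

Walking parent pointers from fd5415d: reachable set = {78deb77, af103b3, e1af9db, e6def2b, fd5415d}.
That is 5 commits.

5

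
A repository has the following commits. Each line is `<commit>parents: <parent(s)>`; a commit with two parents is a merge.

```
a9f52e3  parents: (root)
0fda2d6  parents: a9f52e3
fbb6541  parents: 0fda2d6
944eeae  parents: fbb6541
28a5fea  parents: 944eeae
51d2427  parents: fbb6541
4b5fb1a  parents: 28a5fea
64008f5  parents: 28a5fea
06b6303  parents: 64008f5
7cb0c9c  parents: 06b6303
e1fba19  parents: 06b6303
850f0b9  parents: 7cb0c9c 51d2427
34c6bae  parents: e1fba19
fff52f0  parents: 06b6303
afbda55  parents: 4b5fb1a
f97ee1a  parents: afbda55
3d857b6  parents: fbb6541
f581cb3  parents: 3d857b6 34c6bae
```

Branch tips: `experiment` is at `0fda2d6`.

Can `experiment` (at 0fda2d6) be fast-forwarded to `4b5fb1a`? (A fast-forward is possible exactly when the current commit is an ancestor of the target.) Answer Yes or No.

A fast-forward from 0fda2d6 to 4b5fb1a is possible iff 0fda2d6 is an ancestor of 4b5fb1a.
Ancestors of 4b5fb1a: {0fda2d6, 28a5fea, 4b5fb1a, 944eeae, a9f52e3, fbb6541}.
0fda2d6 is among them, so fast-forward is possible.

Yes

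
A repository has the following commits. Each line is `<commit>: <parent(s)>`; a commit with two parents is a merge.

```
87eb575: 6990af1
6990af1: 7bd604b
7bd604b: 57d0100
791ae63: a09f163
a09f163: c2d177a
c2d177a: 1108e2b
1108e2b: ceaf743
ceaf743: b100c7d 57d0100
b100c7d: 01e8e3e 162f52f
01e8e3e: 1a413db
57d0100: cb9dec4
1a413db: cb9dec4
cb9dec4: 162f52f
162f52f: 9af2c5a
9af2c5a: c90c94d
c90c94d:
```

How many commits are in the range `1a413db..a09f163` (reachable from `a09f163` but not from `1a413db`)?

Reachable from a09f163: {01e8e3e, 1108e2b, 162f52f, 1a413db, 57d0100, 9af2c5a, a09f163, b100c7d, c2d177a, c90c94d, cb9dec4, ceaf743}.
Reachable from 1a413db: {162f52f, 1a413db, 9af2c5a, c90c94d, cb9dec4}.
In a09f163's history but not 1a413db's: {01e8e3e, 1108e2b, 57d0100, a09f163, b100c7d, c2d177a, ceaf743} — 7 commits.

7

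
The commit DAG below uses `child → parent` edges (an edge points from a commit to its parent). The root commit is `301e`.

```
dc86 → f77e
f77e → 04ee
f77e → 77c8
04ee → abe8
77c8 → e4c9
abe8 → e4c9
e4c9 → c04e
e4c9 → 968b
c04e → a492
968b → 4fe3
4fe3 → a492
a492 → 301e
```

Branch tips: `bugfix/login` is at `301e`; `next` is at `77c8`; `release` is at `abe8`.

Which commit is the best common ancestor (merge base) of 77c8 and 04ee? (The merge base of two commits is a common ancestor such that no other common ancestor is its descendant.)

Ancestors of 77c8: {301e, 4fe3, 77c8, 968b, a492, c04e, e4c9}.
Ancestors of 04ee: {04ee, 301e, 4fe3, 968b, a492, abe8, c04e, e4c9}.
Common ancestors: {301e, 4fe3, 968b, a492, c04e, e4c9}.
Among these, e4c9 is not an ancestor of any other common ancestor — it is the merge base.

e4c9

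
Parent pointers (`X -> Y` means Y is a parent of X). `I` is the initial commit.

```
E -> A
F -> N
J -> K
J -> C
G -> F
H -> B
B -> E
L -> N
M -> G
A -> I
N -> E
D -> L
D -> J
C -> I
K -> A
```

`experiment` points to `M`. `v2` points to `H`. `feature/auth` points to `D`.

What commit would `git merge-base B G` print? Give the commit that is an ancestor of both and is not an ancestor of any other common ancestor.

Ancestors of B: {A, B, E, I}.
Ancestors of G: {A, E, F, G, I, N}.
Common ancestors: {A, E, I}.
Among these, E is not an ancestor of any other common ancestor — it is the merge base.

E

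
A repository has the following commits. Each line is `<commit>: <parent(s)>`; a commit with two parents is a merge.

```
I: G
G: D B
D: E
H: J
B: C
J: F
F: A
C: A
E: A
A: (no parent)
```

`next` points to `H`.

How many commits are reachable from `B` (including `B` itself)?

3

Walking parent pointers from B: reachable set = {A, B, C}.
That is 3 commits.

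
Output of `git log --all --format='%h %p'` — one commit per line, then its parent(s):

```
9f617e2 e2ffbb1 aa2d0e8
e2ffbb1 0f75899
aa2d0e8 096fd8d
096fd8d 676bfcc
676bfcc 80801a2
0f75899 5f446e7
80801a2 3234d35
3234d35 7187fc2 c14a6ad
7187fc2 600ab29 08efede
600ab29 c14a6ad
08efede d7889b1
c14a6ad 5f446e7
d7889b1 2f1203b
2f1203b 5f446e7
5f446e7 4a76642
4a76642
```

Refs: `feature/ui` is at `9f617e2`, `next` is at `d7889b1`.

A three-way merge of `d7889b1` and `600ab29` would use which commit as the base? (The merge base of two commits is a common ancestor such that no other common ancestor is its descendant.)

5f446e7

Ancestors of d7889b1: {2f1203b, 4a76642, 5f446e7, d7889b1}.
Ancestors of 600ab29: {4a76642, 5f446e7, 600ab29, c14a6ad}.
Common ancestors: {4a76642, 5f446e7}.
Among these, 5f446e7 is not an ancestor of any other common ancestor — it is the merge base.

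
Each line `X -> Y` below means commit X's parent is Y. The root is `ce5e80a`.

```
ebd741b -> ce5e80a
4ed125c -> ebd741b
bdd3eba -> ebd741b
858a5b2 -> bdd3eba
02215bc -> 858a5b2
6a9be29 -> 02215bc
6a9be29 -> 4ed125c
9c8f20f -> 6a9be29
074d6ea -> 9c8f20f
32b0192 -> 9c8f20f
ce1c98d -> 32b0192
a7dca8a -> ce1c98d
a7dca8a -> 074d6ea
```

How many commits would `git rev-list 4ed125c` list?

3

Walking parent pointers from 4ed125c: reachable set = {4ed125c, ce5e80a, ebd741b}.
That is 3 commits.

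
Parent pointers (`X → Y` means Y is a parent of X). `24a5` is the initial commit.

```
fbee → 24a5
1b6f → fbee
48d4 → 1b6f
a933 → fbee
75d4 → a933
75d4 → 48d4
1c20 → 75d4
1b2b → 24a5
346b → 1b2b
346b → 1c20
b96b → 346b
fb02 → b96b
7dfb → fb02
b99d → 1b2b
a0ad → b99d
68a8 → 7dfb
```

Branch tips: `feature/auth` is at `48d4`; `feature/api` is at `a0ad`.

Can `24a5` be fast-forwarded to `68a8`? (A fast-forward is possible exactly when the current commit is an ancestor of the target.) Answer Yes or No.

Yes

A fast-forward from 24a5 to 68a8 is possible iff 24a5 is an ancestor of 68a8.
Ancestors of 68a8: {1b2b, 1b6f, 1c20, 24a5, 346b, 48d4, 68a8, 75d4, 7dfb, a933, b96b, fb02, fbee}.
24a5 is among them, so fast-forward is possible.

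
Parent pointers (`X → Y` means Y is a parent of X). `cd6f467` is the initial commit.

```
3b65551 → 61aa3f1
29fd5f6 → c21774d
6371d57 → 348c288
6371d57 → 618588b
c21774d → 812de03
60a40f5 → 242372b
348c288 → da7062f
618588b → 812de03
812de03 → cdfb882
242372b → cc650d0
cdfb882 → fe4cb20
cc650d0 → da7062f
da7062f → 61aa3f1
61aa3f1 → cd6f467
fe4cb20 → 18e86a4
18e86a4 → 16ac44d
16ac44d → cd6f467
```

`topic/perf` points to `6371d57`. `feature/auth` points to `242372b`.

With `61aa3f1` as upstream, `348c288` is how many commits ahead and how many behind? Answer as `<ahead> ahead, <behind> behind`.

Reachable from 348c288: {348c288, 61aa3f1, cd6f467, da7062f}.
Reachable from 61aa3f1: {61aa3f1, cd6f467}.
Only in 348c288's history (ahead): {348c288, da7062f} — 2.
Only in 61aa3f1's history (behind): {} — 0.

2 ahead, 0 behind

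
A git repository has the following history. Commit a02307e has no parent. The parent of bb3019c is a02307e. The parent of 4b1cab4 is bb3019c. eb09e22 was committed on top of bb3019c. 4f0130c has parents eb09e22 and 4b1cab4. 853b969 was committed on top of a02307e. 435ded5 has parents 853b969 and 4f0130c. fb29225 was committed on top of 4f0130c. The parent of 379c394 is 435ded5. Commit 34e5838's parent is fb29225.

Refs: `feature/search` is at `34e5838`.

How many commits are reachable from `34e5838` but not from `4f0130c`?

2

Reachable from 34e5838: {34e5838, 4b1cab4, 4f0130c, a02307e, bb3019c, eb09e22, fb29225}.
Reachable from 4f0130c: {4b1cab4, 4f0130c, a02307e, bb3019c, eb09e22}.
In 34e5838's history but not 4f0130c's: {34e5838, fb29225} — 2 commits.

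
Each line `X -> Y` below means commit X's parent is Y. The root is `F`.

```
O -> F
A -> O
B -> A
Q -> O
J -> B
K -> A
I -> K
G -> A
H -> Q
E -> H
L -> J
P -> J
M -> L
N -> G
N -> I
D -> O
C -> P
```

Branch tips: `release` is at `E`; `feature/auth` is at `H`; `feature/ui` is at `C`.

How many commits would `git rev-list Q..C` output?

5

Reachable from C: {A, B, C, F, J, O, P}.
Reachable from Q: {F, O, Q}.
In C's history but not Q's: {A, B, C, J, P} — 5 commits.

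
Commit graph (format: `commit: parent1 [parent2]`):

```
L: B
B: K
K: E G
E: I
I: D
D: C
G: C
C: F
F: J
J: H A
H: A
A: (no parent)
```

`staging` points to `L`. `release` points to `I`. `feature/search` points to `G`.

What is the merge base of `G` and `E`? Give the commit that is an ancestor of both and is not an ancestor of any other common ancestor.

C

Ancestors of G: {A, C, F, G, H, J}.
Ancestors of E: {A, C, D, E, F, H, I, J}.
Common ancestors: {A, C, F, H, J}.
Among these, C is not an ancestor of any other common ancestor — it is the merge base.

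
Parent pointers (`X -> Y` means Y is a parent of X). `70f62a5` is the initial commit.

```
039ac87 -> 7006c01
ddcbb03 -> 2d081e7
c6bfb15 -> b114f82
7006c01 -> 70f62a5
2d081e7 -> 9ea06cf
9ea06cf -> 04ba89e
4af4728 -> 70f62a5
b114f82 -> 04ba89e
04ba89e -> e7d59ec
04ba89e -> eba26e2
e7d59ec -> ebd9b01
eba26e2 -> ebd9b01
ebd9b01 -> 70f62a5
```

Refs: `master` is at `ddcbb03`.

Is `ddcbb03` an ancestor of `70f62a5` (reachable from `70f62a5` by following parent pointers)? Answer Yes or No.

Ancestors of 70f62a5: {70f62a5}.
ddcbb03 is not in that set, so it is not an ancestor of 70f62a5.

No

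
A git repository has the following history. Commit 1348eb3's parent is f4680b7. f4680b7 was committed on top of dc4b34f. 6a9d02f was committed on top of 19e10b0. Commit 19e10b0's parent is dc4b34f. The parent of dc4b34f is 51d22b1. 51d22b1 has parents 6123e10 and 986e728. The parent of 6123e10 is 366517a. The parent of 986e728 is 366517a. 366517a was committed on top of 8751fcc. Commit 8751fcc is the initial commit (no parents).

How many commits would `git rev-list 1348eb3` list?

8

Walking parent pointers from 1348eb3: reachable set = {1348eb3, 366517a, 51d22b1, 6123e10, 8751fcc, 986e728, dc4b34f, f4680b7}.
That is 8 commits.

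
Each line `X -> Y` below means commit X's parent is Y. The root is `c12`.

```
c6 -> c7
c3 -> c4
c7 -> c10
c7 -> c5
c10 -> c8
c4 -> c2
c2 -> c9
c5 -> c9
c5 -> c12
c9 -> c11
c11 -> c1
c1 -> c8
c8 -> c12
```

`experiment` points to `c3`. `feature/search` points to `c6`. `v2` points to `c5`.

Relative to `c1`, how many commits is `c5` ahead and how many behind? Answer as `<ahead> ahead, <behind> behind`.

Reachable from c5: {c1, c11, c12, c5, c8, c9}.
Reachable from c1: {c1, c12, c8}.
Only in c5's history (ahead): {c11, c5, c9} — 3.
Only in c1's history (behind): {} — 0.

3 ahead, 0 behind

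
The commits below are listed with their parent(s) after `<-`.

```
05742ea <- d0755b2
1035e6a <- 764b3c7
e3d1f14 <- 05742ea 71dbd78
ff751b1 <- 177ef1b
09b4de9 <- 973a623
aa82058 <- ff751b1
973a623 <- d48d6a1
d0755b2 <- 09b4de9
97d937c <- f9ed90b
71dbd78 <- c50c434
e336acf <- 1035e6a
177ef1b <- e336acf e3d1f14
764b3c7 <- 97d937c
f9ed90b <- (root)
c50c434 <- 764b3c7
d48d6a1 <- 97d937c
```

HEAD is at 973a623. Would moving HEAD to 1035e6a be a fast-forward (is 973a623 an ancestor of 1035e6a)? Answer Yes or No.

A fast-forward from 973a623 to 1035e6a is possible iff 973a623 is an ancestor of 1035e6a.
Ancestors of 1035e6a: {1035e6a, 764b3c7, 97d937c, f9ed90b}.
973a623 is not among them, so fast-forward is not possible.

No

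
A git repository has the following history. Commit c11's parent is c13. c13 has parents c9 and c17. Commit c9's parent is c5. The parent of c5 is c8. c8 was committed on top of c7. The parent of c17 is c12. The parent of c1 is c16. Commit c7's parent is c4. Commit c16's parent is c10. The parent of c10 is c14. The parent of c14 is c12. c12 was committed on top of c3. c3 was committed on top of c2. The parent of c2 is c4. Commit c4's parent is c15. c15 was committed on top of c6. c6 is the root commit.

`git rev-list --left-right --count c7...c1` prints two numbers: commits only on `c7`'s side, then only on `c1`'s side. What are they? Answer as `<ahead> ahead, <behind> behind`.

1 ahead, 7 behind

Reachable from c7: {c15, c4, c6, c7}.
Reachable from c1: {c1, c10, c12, c14, c15, c16, c2, c3, c4, c6}.
Only in c7's history (ahead): {c7} — 1.
Only in c1's history (behind): {c1, c10, c12, c14, c16, c2, c3} — 7.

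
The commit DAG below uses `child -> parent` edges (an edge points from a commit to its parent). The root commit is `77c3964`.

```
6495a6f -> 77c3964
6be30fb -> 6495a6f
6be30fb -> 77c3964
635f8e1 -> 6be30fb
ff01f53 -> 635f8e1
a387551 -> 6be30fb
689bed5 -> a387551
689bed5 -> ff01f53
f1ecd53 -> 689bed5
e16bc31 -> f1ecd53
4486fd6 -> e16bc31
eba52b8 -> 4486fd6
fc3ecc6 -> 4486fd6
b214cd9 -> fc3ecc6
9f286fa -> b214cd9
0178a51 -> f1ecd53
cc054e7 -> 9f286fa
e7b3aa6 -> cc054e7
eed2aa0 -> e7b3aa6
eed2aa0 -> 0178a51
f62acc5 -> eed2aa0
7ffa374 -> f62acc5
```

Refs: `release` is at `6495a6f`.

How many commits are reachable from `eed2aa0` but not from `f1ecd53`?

Reachable from eed2aa0: {0178a51, 4486fd6, 635f8e1, 6495a6f, 689bed5, 6be30fb, 77c3964, 9f286fa, a387551, b214cd9, cc054e7, e16bc31, e7b3aa6, eed2aa0, f1ecd53, fc3ecc6, ff01f53}.
Reachable from f1ecd53: {635f8e1, 6495a6f, 689bed5, 6be30fb, 77c3964, a387551, f1ecd53, ff01f53}.
In eed2aa0's history but not f1ecd53's: {0178a51, 4486fd6, 9f286fa, b214cd9, cc054e7, e16bc31, e7b3aa6, eed2aa0, fc3ecc6} — 9 commits.

9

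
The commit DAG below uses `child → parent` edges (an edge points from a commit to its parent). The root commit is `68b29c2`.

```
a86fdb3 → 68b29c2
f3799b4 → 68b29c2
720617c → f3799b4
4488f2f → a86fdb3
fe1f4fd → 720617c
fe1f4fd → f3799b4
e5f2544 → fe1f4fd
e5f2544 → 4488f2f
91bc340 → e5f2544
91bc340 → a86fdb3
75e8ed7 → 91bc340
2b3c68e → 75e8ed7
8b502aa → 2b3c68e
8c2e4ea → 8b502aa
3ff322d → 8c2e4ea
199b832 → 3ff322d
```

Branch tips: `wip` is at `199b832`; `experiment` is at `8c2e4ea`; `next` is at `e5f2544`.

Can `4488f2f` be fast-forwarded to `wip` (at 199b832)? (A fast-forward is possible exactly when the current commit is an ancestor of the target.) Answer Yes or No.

Yes

A fast-forward from 4488f2f to 199b832 is possible iff 4488f2f is an ancestor of 199b832.
Ancestors of 199b832: {199b832, 2b3c68e, 3ff322d, 4488f2f, 68b29c2, 720617c, 75e8ed7, 8b502aa, 8c2e4ea, 91bc340, a86fdb3, e5f2544, f3799b4, fe1f4fd}.
4488f2f is among them, so fast-forward is possible.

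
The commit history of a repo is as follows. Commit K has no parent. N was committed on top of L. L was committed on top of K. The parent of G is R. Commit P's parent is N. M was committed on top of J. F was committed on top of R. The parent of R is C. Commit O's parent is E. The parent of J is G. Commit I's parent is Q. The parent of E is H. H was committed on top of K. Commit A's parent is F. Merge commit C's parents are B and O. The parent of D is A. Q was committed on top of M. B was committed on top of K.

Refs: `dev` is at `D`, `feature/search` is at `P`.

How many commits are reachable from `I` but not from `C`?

6

Reachable from I: {B, C, E, G, H, I, J, K, M, O, Q, R}.
Reachable from C: {B, C, E, H, K, O}.
In I's history but not C's: {G, I, J, M, Q, R} — 6 commits.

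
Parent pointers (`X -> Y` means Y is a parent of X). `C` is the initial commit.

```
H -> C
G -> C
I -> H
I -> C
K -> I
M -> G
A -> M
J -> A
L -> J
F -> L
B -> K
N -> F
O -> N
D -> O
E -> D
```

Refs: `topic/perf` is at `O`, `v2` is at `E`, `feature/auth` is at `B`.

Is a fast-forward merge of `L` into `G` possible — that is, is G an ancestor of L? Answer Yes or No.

A fast-forward from G to L is possible iff G is an ancestor of L.
Ancestors of L: {A, C, G, J, L, M}.
G is among them, so fast-forward is possible.

Yes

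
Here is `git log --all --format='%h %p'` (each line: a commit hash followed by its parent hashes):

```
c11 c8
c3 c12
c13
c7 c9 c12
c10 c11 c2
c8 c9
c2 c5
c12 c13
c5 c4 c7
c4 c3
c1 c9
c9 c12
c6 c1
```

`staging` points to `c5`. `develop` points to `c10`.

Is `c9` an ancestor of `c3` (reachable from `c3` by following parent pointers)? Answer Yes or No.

Ancestors of c3: {c12, c13, c3}.
c9 is not in that set, so it is not an ancestor of c3.

No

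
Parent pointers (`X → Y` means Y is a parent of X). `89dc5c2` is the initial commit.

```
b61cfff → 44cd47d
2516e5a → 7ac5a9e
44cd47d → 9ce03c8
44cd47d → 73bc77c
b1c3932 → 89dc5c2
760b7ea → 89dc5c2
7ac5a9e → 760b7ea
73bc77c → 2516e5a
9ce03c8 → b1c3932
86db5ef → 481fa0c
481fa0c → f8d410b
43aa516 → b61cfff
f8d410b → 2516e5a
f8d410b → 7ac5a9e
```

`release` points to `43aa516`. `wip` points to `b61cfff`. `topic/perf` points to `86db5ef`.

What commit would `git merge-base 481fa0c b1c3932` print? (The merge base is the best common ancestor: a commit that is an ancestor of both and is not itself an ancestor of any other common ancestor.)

89dc5c2

Ancestors of 481fa0c: {2516e5a, 481fa0c, 760b7ea, 7ac5a9e, 89dc5c2, f8d410b}.
Ancestors of b1c3932: {89dc5c2, b1c3932}.
Common ancestors: {89dc5c2}.
The only common ancestor is 89dc5c2, so it is the merge base.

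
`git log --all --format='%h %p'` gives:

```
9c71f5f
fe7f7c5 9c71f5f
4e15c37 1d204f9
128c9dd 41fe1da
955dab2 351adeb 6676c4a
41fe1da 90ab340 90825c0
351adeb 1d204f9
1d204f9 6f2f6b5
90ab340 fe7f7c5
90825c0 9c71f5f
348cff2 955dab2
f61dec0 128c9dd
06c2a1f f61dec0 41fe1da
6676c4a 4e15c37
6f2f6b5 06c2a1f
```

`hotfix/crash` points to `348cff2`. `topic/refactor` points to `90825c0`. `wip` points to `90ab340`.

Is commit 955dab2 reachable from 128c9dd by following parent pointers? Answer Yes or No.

No

Ancestors of 128c9dd: {128c9dd, 41fe1da, 90825c0, 90ab340, 9c71f5f, fe7f7c5}.
955dab2 is not in that set, so it is not an ancestor of 128c9dd.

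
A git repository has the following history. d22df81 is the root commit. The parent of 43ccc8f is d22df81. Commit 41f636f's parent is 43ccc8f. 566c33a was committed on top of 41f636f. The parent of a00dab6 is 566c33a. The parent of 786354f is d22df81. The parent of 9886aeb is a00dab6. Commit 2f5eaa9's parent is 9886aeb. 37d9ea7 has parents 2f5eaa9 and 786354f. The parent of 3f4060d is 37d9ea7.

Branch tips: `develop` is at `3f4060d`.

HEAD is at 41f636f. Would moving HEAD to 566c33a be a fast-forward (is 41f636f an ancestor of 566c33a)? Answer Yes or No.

Yes

A fast-forward from 41f636f to 566c33a is possible iff 41f636f is an ancestor of 566c33a.
Ancestors of 566c33a: {41f636f, 43ccc8f, 566c33a, d22df81}.
41f636f is among them, so fast-forward is possible.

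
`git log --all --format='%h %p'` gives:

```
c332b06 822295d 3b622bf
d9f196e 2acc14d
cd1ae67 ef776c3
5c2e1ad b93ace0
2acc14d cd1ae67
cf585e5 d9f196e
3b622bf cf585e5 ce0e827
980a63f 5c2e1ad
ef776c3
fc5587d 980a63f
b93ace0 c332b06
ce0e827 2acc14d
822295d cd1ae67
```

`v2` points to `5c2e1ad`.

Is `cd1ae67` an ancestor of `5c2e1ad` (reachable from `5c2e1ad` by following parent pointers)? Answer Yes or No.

Ancestors of 5c2e1ad (commits reachable by following parents): {2acc14d, 3b622bf, 5c2e1ad, 822295d, b93ace0, c332b06, cd1ae67, ce0e827, cf585e5, d9f196e, ef776c3}.
cd1ae67 is in that set, so it is an ancestor of 5c2e1ad.

Yes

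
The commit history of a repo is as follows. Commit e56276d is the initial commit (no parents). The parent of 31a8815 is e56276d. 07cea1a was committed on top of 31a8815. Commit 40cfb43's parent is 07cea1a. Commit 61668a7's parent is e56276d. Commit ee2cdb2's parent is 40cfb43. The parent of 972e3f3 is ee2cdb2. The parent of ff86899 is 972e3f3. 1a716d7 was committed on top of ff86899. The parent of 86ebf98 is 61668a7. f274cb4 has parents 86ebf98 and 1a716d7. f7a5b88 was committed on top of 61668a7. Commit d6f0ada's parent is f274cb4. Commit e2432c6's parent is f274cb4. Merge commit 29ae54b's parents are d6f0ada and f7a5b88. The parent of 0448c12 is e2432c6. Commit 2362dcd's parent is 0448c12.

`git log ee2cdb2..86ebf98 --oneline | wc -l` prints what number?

2

Reachable from 86ebf98: {61668a7, 86ebf98, e56276d}.
Reachable from ee2cdb2: {07cea1a, 31a8815, 40cfb43, e56276d, ee2cdb2}.
In 86ebf98's history but not ee2cdb2's: {61668a7, 86ebf98} — 2 commits.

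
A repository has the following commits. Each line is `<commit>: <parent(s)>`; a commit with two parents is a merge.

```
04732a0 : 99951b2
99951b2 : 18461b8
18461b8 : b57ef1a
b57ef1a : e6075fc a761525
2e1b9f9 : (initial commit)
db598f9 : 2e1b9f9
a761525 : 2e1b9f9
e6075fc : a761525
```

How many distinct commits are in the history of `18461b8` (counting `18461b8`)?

Walking parent pointers from 18461b8: reachable set = {18461b8, 2e1b9f9, a761525, b57ef1a, e6075fc}.
That is 5 commits.

5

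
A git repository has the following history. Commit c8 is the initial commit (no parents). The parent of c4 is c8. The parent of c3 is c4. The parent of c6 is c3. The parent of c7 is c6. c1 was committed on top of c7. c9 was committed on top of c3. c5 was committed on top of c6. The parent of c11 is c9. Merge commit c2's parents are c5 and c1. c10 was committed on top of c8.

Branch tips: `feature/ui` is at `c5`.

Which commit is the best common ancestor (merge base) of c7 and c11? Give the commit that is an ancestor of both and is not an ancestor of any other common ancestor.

Ancestors of c7: {c3, c4, c6, c7, c8}.
Ancestors of c11: {c11, c3, c4, c8, c9}.
Common ancestors: {c3, c4, c8}.
Among these, c3 is not an ancestor of any other common ancestor — it is the merge base.

c3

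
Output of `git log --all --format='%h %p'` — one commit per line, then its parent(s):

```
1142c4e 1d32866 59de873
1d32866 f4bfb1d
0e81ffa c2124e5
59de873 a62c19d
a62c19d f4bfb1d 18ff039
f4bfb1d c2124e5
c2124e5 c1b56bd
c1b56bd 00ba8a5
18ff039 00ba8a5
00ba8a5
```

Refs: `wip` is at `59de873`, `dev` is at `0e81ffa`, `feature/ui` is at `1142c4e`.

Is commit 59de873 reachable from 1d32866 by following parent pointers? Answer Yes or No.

Ancestors of 1d32866: {00ba8a5, 1d32866, c1b56bd, c2124e5, f4bfb1d}.
59de873 is not in that set, so it is not an ancestor of 1d32866.

No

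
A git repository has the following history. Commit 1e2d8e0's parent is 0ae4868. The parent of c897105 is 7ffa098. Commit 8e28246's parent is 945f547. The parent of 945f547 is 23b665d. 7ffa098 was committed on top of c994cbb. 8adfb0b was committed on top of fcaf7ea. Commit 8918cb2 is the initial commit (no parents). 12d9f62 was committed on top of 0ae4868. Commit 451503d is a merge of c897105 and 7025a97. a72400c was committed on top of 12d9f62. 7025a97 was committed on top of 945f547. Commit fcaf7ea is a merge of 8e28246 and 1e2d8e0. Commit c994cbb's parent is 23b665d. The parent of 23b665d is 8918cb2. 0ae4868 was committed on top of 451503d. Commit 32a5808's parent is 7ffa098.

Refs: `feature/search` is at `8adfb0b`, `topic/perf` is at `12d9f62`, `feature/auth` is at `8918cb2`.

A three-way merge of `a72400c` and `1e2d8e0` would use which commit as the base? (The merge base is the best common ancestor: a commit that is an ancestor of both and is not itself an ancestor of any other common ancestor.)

0ae4868

Ancestors of a72400c: {0ae4868, 12d9f62, 23b665d, 451503d, 7025a97, 7ffa098, 8918cb2, 945f547, a72400c, c897105, c994cbb}.
Ancestors of 1e2d8e0: {0ae4868, 1e2d8e0, 23b665d, 451503d, 7025a97, 7ffa098, 8918cb2, 945f547, c897105, c994cbb}.
Common ancestors: {0ae4868, 23b665d, 451503d, 7025a97, 7ffa098, 8918cb2, 945f547, c897105, c994cbb}.
Among these, 0ae4868 is not an ancestor of any other common ancestor — it is the merge base.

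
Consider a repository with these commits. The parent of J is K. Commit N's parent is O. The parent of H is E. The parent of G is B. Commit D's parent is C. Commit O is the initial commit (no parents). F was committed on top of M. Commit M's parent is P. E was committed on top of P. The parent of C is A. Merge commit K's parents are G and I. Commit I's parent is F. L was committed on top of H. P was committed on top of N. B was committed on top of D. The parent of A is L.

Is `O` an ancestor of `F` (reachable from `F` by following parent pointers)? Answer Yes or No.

Yes

Ancestors of F (commits reachable by following parents): {F, M, N, O, P}.
O is in that set, so it is an ancestor of F.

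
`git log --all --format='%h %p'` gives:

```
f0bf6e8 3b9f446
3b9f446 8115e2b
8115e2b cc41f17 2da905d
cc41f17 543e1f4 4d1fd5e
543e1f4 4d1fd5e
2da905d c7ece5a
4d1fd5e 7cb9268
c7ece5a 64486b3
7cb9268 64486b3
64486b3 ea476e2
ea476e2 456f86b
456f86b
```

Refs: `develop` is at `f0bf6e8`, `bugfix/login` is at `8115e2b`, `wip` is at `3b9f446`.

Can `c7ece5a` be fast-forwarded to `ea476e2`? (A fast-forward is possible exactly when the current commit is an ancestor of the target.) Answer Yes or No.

No

A fast-forward from c7ece5a to ea476e2 is possible iff c7ece5a is an ancestor of ea476e2.
Ancestors of ea476e2: {456f86b, ea476e2}.
c7ece5a is not among them, so fast-forward is not possible.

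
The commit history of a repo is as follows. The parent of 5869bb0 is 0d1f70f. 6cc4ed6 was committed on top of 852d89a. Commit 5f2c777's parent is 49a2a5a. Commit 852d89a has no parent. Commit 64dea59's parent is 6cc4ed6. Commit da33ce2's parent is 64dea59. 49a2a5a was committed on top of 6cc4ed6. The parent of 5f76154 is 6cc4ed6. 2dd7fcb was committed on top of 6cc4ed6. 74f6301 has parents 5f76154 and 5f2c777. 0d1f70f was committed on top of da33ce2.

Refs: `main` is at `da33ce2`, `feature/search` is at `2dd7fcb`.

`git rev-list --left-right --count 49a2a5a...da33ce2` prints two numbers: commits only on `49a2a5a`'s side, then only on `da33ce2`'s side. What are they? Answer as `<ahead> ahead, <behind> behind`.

Reachable from 49a2a5a: {49a2a5a, 6cc4ed6, 852d89a}.
Reachable from da33ce2: {64dea59, 6cc4ed6, 852d89a, da33ce2}.
Only in 49a2a5a's history (ahead): {49a2a5a} — 1.
Only in da33ce2's history (behind): {64dea59, da33ce2} — 2.

1 ahead, 2 behind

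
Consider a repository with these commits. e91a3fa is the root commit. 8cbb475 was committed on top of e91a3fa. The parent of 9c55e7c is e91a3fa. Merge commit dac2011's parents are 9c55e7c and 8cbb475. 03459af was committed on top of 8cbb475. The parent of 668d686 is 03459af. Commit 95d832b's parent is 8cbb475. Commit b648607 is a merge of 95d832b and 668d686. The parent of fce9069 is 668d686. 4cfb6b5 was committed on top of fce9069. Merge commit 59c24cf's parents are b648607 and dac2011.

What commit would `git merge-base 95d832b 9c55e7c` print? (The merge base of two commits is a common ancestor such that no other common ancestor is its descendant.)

e91a3fa

Ancestors of 95d832b: {8cbb475, 95d832b, e91a3fa}.
Ancestors of 9c55e7c: {9c55e7c, e91a3fa}.
Common ancestors: {e91a3fa}.
The only common ancestor is e91a3fa, so it is the merge base.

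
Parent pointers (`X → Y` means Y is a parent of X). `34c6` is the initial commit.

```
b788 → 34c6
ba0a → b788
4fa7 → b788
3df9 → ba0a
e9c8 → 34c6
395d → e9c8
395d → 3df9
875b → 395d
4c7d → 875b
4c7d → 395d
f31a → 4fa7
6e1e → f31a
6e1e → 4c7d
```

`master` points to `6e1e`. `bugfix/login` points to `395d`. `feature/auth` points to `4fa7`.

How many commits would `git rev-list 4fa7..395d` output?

4

Reachable from 395d: {34c6, 395d, 3df9, b788, ba0a, e9c8}.
Reachable from 4fa7: {34c6, 4fa7, b788}.
In 395d's history but not 4fa7's: {395d, 3df9, ba0a, e9c8} — 4 commits.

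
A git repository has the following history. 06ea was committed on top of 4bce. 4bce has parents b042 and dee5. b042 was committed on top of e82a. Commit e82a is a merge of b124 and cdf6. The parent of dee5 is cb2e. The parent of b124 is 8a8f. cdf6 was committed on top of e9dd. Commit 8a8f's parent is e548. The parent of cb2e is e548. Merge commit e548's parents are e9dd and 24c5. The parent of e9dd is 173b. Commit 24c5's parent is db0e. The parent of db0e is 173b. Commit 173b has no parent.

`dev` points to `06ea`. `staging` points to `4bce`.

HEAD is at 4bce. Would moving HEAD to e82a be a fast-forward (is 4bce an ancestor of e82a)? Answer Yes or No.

A fast-forward from 4bce to e82a is possible iff 4bce is an ancestor of e82a.
Ancestors of e82a: {173b, 24c5, 8a8f, b124, cdf6, db0e, e548, e82a, e9dd}.
4bce is not among them, so fast-forward is not possible.

No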